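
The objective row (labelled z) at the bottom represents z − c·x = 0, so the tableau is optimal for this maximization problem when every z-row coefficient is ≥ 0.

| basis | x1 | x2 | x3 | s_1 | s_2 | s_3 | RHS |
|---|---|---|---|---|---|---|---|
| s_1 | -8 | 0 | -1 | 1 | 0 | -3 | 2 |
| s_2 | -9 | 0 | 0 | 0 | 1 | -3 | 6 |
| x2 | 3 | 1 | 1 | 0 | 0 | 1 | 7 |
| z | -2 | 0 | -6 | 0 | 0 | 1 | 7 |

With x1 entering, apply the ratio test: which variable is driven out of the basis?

x2

Column x1 entries and ratios — s_1: -8 ≤ 0, skip; s_2: -9 ≤ 0, skip; x2: 7/3 = 7/3.
Smallest ratio is 7/3 in the row of x2, so x2 leaves.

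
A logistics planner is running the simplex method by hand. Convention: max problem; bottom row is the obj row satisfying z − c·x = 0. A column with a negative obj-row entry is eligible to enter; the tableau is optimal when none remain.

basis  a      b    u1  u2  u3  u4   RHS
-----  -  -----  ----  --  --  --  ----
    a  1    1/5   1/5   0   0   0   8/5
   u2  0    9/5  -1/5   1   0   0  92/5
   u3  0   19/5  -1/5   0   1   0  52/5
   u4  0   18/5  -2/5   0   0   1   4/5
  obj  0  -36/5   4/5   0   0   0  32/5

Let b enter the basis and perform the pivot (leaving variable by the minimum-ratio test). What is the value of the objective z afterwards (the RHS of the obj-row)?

8

Ratio test on column b — row 1: (8/5)/(1/5) = 8; row 2: (92/5)/(9/5) = 92/9; row 3: (52/5)/(19/5) = 52/19; row 4: (4/5)/(18/5) = 2/9. Minimum is 2/9 at row 4 (u4 leaves); pivot element 18/5.
Pivot on row 4; the obj-row RHS becomes 32/5 − (-36/5)·(2/9) = 8.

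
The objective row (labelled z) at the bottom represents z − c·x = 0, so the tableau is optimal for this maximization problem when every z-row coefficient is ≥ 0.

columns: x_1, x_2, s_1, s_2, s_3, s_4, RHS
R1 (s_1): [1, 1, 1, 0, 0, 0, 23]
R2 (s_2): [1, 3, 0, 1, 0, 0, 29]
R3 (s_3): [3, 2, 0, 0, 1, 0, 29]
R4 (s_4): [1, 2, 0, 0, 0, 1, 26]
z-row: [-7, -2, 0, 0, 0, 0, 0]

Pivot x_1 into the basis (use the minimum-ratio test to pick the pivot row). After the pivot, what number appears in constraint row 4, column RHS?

49/3

Ratio test on column x_1 — row 1: 23/1 = 23; row 2: 29/1 = 29; row 3: 29/3 = 29/3; row 4: 26/1 = 26. Minimum is 29/3 at row 3 (s_3 leaves); pivot element 3.
Divide row 3 by 3; eliminate column x_1 from the other rows.
Row 4 update in column RHS: 26 − 1·(29/3) = 49/3.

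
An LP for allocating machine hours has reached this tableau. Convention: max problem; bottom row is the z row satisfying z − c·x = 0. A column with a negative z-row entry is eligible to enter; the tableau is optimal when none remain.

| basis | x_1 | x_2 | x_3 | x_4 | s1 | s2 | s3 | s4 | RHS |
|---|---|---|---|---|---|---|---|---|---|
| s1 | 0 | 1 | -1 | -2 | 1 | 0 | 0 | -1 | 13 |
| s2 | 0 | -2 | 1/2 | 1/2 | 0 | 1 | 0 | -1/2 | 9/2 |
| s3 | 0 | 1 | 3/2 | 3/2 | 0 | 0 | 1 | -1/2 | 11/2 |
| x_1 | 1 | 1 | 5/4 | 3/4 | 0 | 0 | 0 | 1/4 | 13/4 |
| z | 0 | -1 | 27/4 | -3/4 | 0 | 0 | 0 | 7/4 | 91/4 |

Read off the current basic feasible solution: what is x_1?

13/4

x_1 is basic (row 4); its value is the RHS of that row, 13/4.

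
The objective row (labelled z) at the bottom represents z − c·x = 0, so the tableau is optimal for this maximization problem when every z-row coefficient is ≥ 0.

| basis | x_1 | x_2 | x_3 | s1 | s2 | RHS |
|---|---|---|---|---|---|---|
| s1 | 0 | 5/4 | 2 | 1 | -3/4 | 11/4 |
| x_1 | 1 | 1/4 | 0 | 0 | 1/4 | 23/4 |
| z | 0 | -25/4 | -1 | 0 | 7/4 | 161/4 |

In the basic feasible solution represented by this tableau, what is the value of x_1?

x_1 is basic (row 2); its value is the RHS of that row, 23/4.

23/4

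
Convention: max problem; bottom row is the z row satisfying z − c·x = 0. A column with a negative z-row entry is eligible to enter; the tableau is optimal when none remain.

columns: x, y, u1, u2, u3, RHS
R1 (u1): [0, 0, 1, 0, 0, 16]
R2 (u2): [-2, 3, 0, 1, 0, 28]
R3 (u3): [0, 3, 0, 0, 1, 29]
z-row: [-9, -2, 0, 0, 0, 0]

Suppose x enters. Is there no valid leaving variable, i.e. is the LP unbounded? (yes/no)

yes

Every constraint-row entry in column x is ≤ 0, so increasing x is unbounded.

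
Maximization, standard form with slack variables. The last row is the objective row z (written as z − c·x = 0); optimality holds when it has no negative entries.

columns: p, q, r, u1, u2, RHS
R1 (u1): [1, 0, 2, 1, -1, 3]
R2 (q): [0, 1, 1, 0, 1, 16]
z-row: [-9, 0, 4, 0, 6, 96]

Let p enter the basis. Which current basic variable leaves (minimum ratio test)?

Column p entries and ratios — u1: 3/1 = 3; q: 0 ≤ 0, skip.
Smallest ratio is 3 in the row of u1, so u1 leaves.

u1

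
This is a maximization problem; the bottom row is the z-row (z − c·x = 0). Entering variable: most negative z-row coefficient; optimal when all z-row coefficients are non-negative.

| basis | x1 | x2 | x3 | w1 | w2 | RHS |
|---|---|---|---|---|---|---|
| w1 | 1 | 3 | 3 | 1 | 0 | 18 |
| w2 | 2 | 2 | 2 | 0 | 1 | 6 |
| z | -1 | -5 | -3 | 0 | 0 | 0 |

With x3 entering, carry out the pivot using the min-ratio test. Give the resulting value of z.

Ratio test on column x3 — row 1: 18/3 = 6; row 2: 6/2 = 3. Minimum is 3 at row 2 (w2 leaves); pivot element 2.
Pivot on row 2; the z-row RHS becomes 0 − (-3)·3 = 9.

9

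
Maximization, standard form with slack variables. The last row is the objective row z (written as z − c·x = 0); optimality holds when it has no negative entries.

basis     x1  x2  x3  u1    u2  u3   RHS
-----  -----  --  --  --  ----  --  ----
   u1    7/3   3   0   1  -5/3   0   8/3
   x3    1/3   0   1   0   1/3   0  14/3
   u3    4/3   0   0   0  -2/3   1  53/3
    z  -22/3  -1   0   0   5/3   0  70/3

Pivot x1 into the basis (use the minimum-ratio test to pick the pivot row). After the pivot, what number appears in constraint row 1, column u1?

3/7

Ratio test on column x1 — row 1: (8/3)/(7/3) = 8/7; row 2: (14/3)/(1/3) = 14; row 3: (53/3)/(4/3) = 53/4. Minimum is 8/7 at row 1 (u1 leaves); pivot element 7/3.
Divide row 1 by 7/3; eliminate column x1 from the other rows.
In the new row 1, the u1 entry is the old entry divided by the pivot: 1/(7/3) = 3/7.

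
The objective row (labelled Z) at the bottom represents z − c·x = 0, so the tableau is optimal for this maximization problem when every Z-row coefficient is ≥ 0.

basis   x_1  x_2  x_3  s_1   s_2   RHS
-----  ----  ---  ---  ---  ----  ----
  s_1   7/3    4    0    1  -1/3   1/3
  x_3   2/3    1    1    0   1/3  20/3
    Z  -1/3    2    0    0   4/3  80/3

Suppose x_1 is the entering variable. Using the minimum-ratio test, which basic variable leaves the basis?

s_1

Column x_1 entries and ratios — s_1: (1/3)/(7/3) = 1/7; x_3: (20/3)/(2/3) = 10.
Smallest ratio is 1/7 in the row of s_1, so s_1 leaves.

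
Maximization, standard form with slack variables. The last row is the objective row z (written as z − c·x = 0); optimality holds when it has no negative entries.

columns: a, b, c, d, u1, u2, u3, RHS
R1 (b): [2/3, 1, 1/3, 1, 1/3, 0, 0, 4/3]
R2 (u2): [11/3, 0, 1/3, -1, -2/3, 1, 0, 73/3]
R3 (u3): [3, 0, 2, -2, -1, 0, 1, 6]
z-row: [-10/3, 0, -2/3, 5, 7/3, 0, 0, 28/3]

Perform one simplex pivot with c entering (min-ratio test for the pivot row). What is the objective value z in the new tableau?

Ratio test on column c — row 1: (4/3)/(1/3) = 4; row 2: (73/3)/(1/3) = 73; row 3: 6/2 = 3. Minimum is 3 at row 3 (u3 leaves); pivot element 2.
Pivot on row 3; the z-row RHS becomes 28/3 − (-2/3)·3 = 34/3.

34/3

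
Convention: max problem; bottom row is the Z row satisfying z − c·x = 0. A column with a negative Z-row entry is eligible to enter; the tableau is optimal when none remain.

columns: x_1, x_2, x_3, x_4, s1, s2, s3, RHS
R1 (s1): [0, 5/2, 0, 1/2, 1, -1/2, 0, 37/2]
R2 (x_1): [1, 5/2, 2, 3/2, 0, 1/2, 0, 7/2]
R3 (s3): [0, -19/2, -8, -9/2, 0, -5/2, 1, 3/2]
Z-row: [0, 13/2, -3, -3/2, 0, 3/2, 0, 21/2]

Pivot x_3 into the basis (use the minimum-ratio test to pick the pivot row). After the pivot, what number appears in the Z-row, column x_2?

41/4

Ratio test on column x_3 — row 1: entry 0 ≤ 0; row 2: (7/2)/2 = 7/4; row 3: entry -8 ≤ 0. Minimum is 7/4 at row 2 (x_1 leaves); pivot element 2.
Divide row 2 by 2; eliminate column x_3 from the other rows.
Z-row update in column x_2: 13/2 − (-3)·(5/4) = 41/4.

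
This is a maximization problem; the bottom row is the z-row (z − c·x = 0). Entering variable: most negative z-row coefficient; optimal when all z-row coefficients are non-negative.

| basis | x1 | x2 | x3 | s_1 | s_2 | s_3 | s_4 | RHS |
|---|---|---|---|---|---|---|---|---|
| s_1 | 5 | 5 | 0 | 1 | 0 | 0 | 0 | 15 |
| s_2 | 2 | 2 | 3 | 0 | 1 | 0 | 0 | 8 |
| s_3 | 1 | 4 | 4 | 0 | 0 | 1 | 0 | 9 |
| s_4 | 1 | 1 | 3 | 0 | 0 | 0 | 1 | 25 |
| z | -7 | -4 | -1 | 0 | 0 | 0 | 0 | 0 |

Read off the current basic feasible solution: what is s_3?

s_3 is basic (row 3); its value is the RHS of that row, 9.

9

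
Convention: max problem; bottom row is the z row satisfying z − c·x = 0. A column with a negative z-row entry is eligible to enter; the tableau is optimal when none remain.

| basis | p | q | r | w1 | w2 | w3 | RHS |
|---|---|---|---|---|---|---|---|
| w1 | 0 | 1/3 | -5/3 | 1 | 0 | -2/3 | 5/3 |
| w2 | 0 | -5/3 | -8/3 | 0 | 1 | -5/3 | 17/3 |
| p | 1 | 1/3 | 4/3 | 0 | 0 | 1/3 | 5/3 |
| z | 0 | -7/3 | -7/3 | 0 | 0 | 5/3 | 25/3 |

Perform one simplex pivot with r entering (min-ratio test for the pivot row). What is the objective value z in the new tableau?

Ratio test on column r — row 1: entry -5/3 ≤ 0; row 2: entry -8/3 ≤ 0; row 3: (5/3)/(4/3) = 5/4. Minimum is 5/4 at row 3 (p leaves); pivot element 4/3.
Pivot on row 3; the z-row RHS becomes 25/3 − (-7/3)·(5/4) = 45/4.

45/4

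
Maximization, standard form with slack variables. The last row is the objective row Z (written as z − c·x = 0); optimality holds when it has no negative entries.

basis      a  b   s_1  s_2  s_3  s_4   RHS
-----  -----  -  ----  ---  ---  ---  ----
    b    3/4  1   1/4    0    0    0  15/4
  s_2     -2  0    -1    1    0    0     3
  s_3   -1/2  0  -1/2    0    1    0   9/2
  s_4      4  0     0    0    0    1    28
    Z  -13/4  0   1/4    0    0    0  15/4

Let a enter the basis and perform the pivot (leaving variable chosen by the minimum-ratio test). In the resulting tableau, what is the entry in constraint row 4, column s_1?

-4/3

Ratio test on column a — row 1: (15/4)/(3/4) = 5; row 2: entry -2 ≤ 0; row 3: entry -1/2 ≤ 0; row 4: 28/4 = 7. Minimum is 5 at row 1 (b leaves); pivot element 3/4.
Divide row 1 by 3/4; eliminate column a from the other rows.
Row 4 update in column s_1: 0 − 4·(1/3) = -4/3.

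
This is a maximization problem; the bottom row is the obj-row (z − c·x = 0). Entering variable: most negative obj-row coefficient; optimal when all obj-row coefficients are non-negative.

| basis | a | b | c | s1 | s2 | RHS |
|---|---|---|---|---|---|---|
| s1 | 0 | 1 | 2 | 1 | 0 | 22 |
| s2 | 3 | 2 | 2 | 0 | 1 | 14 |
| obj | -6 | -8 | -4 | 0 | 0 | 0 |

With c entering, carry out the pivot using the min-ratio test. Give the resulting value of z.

Ratio test on column c — row 1: 22/2 = 11; row 2: 14/2 = 7. Minimum is 7 at row 2 (s2 leaves); pivot element 2.
Pivot on row 2; the obj-row RHS becomes 0 − (-4)·7 = 28.

28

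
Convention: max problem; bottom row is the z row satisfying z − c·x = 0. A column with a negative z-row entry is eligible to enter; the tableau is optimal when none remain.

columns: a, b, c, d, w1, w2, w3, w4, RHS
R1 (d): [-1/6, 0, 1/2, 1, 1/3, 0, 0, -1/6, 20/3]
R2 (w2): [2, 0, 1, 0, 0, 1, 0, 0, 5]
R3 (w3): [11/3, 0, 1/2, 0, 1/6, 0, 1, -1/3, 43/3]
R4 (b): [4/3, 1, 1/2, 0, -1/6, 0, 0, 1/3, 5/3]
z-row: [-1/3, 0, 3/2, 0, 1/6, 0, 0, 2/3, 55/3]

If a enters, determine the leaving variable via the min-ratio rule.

b

Column a entries and ratios — d: -1/6 ≤ 0, skip; w2: 5/2 = 5/2; w3: (43/3)/(11/3) = 43/11; b: (5/3)/(4/3) = 5/4.
Smallest ratio is 5/4 in the row of b, so b leaves.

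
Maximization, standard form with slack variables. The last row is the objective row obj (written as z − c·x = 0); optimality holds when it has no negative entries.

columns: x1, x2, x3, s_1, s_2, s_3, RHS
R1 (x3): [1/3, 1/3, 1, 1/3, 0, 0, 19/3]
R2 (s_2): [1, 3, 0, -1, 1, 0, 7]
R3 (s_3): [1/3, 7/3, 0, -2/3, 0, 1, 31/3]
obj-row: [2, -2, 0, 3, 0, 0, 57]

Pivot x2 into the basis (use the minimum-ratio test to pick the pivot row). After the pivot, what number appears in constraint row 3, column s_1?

1/9

Ratio test on column x2 — row 1: (19/3)/(1/3) = 19; row 2: 7/3 = 7/3; row 3: (31/3)/(7/3) = 31/7. Minimum is 7/3 at row 2 (s_2 leaves); pivot element 3.
Divide row 2 by 3; eliminate column x2 from the other rows.
Row 3 update in column s_1: -2/3 − (7/3)·(-1/3) = 1/9.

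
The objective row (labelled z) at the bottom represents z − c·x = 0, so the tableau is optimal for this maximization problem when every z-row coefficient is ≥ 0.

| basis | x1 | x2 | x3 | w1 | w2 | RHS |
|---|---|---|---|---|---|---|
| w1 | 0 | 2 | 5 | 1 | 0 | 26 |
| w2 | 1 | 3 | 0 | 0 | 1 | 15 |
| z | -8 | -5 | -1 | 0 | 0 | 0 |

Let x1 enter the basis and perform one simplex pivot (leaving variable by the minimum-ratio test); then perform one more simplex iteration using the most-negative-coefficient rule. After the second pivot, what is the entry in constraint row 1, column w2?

Ratio test on column x1 — row 1: entry 0 ≤ 0; row 2: 15/1 = 15. Minimum is 15 at row 2 (w2 leaves); pivot element 1.
Divide row 2 by 1; eliminate column x1 from the other rows.
Second iteration: most negative z-row entry is -1 in column x3, so x3 enters.
Ratio test on column x3 — row 1: 26/5 = 26/5; row 2: entry 0 ≤ 0. Minimum is 26/5 at row 1 (w1 leaves); pivot element 5.
Divide row 1 by 5; eliminate column x3 from the other rows.
After both pivots, the entry at constraint row 1, column w2 is 0.

0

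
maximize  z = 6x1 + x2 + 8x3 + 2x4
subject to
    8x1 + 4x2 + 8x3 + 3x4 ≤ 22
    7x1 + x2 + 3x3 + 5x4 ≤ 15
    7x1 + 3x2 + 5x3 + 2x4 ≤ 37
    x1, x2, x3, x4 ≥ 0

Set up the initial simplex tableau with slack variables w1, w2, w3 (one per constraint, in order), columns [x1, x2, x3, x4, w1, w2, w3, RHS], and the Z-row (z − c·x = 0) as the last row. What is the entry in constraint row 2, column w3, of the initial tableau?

Slack w3 belongs to constraint 3; its column is the unit vector e_3, so the entry in row 2 is 0.

0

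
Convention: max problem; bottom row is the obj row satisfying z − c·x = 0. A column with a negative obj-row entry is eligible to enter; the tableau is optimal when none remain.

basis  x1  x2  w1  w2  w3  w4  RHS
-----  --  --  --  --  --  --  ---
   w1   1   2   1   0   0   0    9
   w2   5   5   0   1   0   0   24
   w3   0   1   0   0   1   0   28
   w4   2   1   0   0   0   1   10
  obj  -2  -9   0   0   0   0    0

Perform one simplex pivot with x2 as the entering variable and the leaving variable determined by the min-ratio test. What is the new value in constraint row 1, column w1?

Ratio test on column x2 — row 1: 9/2 = 9/2; row 2: 24/5 = 24/5; row 3: 28/1 = 28; row 4: 10/1 = 10. Minimum is 9/2 at row 1 (w1 leaves); pivot element 2.
Divide row 1 by 2; eliminate column x2 from the other rows.
In the new row 1, the w1 entry is the old entry divided by the pivot: 1/2 = 1/2.

1/2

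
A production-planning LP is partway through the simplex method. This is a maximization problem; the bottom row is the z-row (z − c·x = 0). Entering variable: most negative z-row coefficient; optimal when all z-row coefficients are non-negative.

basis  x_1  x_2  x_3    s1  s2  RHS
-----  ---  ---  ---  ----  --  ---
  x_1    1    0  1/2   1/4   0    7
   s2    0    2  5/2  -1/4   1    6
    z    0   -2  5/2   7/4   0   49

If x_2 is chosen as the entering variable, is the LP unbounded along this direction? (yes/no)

Column x_2 has positive entries in row(s) 2, so the ratio test bounds it — not unbounded.

no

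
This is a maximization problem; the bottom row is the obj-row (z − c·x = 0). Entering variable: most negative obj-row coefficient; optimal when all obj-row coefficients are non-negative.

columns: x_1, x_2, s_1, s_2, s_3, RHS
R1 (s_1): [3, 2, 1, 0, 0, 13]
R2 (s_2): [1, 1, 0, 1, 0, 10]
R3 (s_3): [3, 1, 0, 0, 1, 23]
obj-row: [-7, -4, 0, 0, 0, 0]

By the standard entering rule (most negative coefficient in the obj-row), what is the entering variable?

Negative obj-row entries: x_1: -7, x_2: -4.
The most negative is -7 in column x_1, so x_1 enters.

x_1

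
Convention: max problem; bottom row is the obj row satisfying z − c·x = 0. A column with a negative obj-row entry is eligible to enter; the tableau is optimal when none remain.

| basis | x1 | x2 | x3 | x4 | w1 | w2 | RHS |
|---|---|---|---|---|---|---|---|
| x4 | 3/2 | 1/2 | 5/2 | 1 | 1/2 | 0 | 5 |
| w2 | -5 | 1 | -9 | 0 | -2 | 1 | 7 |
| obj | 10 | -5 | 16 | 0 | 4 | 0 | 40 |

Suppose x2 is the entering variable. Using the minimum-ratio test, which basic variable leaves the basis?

Column x2 entries and ratios — x4: 5/(1/2) = 10; w2: 7/1 = 7.
Smallest ratio is 7 in the row of w2, so w2 leaves.

w2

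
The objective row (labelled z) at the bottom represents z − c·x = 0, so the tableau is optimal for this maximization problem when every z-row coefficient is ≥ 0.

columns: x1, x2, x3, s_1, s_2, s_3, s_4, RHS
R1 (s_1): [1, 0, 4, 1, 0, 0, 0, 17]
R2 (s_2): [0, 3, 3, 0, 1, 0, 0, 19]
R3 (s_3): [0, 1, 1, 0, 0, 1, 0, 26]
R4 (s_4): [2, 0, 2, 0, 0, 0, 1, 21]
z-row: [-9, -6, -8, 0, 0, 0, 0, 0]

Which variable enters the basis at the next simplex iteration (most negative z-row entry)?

Negative z-row entries: x1: -9, x2: -6, x3: -8.
The most negative is -9 in column x1, so x1 enters.

x1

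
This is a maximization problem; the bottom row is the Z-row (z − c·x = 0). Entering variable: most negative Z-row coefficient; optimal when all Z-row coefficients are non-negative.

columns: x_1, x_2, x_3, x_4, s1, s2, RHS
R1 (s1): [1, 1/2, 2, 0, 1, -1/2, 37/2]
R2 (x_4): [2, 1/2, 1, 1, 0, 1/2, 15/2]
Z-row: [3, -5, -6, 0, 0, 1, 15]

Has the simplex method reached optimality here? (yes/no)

The Z-row has a negative entry -6 in column x_3, so it is not optimal.

no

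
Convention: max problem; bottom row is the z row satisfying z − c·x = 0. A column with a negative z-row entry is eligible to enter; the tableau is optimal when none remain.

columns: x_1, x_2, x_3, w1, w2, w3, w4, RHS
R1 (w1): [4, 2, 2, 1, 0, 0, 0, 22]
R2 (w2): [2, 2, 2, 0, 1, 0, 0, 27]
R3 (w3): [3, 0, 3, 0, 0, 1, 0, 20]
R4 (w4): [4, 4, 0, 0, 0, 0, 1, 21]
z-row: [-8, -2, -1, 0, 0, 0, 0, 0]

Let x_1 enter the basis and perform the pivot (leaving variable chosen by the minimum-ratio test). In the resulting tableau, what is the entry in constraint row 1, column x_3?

Ratio test on column x_1 — row 1: 22/4 = 11/2; row 2: 27/2 = 27/2; row 3: 20/3 = 20/3; row 4: 21/4 = 21/4. Minimum is 21/4 at row 4 (w4 leaves); pivot element 4.
Divide row 4 by 4; eliminate column x_1 from the other rows.
Row 1 update in column x_3: 2 − 4·0 = 2.

2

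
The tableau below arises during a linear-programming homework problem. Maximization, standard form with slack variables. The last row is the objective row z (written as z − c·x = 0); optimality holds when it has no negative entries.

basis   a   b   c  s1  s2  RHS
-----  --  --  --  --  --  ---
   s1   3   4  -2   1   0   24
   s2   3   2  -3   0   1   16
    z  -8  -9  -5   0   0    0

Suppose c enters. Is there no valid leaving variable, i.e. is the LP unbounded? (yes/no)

Every constraint-row entry in column c is ≤ 0, so increasing c is unbounded.

yes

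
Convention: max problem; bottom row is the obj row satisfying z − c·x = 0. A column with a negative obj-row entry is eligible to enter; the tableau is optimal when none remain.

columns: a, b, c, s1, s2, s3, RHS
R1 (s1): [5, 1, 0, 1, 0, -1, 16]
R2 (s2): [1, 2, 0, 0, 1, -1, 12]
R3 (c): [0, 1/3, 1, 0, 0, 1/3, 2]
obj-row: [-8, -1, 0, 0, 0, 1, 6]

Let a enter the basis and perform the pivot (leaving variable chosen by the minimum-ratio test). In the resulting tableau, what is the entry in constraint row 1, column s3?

-1/5

Ratio test on column a — row 1: 16/5 = 16/5; row 2: 12/1 = 12; row 3: entry 0 ≤ 0. Minimum is 16/5 at row 1 (s1 leaves); pivot element 5.
Divide row 1 by 5; eliminate column a from the other rows.
In the new row 1, the s3 entry is the old entry divided by the pivot: (-1)/5 = -1/5.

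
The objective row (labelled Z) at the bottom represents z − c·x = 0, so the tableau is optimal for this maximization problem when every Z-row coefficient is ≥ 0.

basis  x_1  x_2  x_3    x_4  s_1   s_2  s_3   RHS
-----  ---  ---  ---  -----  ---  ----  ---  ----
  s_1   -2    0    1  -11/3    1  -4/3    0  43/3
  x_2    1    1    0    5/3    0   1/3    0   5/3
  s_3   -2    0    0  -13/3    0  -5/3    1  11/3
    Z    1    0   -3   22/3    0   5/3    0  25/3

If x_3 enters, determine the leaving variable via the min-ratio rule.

Column x_3 entries and ratios — s_1: (43/3)/1 = 43/3; x_2: 0 ≤ 0, skip; s_3: 0 ≤ 0, skip.
Smallest ratio is 43/3 in the row of s_1, so s_1 leaves.

s_1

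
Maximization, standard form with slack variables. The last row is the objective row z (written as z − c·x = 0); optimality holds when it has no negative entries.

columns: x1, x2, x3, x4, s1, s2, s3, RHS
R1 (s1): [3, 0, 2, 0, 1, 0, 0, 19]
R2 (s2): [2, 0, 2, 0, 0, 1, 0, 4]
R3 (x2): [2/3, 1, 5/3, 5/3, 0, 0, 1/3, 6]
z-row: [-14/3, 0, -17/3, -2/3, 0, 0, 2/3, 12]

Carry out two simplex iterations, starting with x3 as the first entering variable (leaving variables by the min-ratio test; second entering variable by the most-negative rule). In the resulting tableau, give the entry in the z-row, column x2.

Ratio test on column x3 — row 1: 19/2 = 19/2; row 2: 4/2 = 2; row 3: 6/(5/3) = 18/5. Minimum is 2 at row 2 (s2 leaves); pivot element 2.
Divide row 2 by 2; eliminate column x3 from the other rows.
Second iteration: most negative z-row entry is -2/3 in column x4, so x4 enters.
Ratio test on column x4 — row 1: entry 0 ≤ 0; row 2: entry 0 ≤ 0; row 3: (8/3)/(5/3) = 8/5. Minimum is 8/5 at row 3 (x2 leaves); pivot element 5/3.
Divide row 3 by 5/3; eliminate column x4 from the other rows.
After both pivots, the entry at the z-row, column x2 is 2/5.

2/5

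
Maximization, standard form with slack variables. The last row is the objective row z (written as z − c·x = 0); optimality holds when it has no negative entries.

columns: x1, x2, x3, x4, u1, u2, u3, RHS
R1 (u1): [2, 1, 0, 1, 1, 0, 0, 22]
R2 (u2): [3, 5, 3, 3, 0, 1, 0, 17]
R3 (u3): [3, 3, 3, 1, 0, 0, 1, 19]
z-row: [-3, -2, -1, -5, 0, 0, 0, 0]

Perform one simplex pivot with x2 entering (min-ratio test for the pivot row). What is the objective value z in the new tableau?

Ratio test on column x2 — row 1: 22/1 = 22; row 2: 17/5 = 17/5; row 3: 19/3 = 19/3. Minimum is 17/5 at row 2 (u2 leaves); pivot element 5.
Pivot on row 2; the z-row RHS becomes 0 − (-2)·(17/5) = 34/5.

34/5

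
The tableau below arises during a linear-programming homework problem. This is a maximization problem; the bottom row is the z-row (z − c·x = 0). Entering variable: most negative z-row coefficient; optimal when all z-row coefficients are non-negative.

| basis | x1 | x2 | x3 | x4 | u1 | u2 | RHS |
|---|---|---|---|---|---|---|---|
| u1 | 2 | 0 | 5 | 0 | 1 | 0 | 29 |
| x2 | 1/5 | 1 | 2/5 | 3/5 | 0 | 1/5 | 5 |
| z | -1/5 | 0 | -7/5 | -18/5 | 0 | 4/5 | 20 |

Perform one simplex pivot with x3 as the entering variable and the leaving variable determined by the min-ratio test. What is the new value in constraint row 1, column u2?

0

Ratio test on column x3 — row 1: 29/5 = 29/5; row 2: 5/(2/5) = 25/2. Minimum is 29/5 at row 1 (u1 leaves); pivot element 5.
Divide row 1 by 5; eliminate column x3 from the other rows.
In the new row 1, the u2 entry is the old entry divided by the pivot: 0/5 = 0.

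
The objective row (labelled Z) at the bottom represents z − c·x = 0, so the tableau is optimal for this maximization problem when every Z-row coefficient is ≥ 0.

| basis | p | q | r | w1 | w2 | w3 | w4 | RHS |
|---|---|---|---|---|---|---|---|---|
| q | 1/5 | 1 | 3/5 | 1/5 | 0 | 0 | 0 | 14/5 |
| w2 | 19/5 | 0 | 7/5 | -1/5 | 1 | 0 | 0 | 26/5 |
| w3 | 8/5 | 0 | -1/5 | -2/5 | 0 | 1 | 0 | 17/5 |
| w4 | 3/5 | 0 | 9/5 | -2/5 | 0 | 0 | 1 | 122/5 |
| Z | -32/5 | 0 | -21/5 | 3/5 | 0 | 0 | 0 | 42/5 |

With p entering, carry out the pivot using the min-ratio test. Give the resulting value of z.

326/19

Ratio test on column p — row 1: (14/5)/(1/5) = 14; row 2: (26/5)/(19/5) = 26/19; row 3: (17/5)/(8/5) = 17/8; row 4: (122/5)/(3/5) = 122/3. Minimum is 26/19 at row 2 (w2 leaves); pivot element 19/5.
Pivot on row 2; the Z-row RHS becomes 42/5 − (-32/5)·(26/19) = 326/19.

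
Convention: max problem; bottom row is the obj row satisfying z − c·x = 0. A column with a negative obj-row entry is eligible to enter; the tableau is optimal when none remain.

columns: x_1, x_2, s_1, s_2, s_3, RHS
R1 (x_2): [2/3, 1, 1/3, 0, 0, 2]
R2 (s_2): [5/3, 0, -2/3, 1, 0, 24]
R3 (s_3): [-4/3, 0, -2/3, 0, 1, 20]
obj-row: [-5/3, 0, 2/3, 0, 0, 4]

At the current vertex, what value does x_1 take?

0

x_1 is not in the basis, so in the current basic feasible solution x_1 = 0.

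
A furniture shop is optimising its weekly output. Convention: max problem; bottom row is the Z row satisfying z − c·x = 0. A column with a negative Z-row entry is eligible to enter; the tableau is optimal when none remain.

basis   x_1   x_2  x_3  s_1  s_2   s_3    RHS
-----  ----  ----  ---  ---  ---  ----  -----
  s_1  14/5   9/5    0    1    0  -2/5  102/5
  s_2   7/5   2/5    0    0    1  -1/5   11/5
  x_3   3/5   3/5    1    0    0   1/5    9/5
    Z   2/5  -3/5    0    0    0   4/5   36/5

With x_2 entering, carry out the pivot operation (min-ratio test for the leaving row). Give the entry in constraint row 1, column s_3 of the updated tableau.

-1

Ratio test on column x_2 — row 1: (102/5)/(9/5) = 34/3; row 2: (11/5)/(2/5) = 11/2; row 3: (9/5)/(3/5) = 3. Minimum is 3 at row 3 (x_3 leaves); pivot element 3/5.
Divide row 3 by 3/5; eliminate column x_2 from the other rows.
Row 1 update in column s_3: -2/5 − (9/5)·(1/3) = -1.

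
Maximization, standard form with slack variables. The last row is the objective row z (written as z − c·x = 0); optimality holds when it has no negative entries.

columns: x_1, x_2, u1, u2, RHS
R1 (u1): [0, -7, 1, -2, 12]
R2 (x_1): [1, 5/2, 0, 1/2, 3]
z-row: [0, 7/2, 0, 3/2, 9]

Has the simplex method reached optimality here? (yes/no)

Every z-row coefficient is ≥ 0, so the tableau is optimal.

yes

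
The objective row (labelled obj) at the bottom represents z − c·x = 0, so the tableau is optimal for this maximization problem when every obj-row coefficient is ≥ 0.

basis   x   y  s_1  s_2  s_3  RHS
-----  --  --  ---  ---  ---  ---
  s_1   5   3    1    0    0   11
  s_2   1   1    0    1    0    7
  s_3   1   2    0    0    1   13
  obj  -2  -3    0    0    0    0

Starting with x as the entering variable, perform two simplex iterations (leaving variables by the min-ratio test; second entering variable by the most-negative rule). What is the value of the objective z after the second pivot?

Ratio test on column x — row 1: 11/5 = 11/5; row 2: 7/1 = 7; row 3: 13/1 = 13. Minimum is 11/5 at row 1 (s_1 leaves); pivot element 5.
Pivot on row 1; the obj-row RHS becomes 0 − (-2)·(11/5) = 22/5.
Next entering variable (most negative obj-row entry -9/5): y.
Ratio test on column y — row 1: (11/5)/(3/5) = 11/3; row 2: (24/5)/(2/5) = 12; row 3: (54/5)/(7/5) = 54/7. Minimum is 11/3 at row 1 (x leaves); pivot element 3/5.
After the second pivot the obj-row RHS is 22/5 − (-9/5)·(11/3) = 11.

11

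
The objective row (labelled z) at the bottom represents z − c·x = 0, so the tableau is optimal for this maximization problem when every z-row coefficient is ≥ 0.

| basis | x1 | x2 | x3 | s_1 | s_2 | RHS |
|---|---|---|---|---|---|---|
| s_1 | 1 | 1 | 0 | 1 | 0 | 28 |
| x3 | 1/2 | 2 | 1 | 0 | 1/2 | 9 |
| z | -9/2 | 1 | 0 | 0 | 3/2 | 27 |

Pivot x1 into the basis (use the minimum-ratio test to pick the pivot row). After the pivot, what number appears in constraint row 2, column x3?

2

Ratio test on column x1 — row 1: 28/1 = 28; row 2: 9/(1/2) = 18. Minimum is 18 at row 2 (x3 leaves); pivot element 1/2.
Divide row 2 by 1/2; eliminate column x1 from the other rows.
In the new row 2, the x3 entry is the old entry divided by the pivot: 1/(1/2) = 2.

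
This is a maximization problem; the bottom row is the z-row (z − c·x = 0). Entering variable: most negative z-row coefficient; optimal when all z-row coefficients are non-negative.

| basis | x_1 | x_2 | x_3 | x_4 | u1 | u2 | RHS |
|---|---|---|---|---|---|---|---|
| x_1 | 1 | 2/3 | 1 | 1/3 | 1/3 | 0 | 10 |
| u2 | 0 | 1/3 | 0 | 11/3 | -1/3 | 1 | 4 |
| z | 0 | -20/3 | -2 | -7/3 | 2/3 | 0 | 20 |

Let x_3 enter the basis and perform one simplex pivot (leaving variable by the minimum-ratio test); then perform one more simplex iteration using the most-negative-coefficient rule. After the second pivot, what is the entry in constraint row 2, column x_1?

0

Ratio test on column x_3 — row 1: 10/1 = 10; row 2: entry 0 ≤ 0. Minimum is 10 at row 1 (x_1 leaves); pivot element 1.
Divide row 1 by 1; eliminate column x_3 from the other rows.
Second iteration: most negative z-row entry is -16/3 in column x_2, so x_2 enters.
Ratio test on column x_2 — row 1: 10/(2/3) = 15; row 2: 4/(1/3) = 12. Minimum is 12 at row 2 (u2 leaves); pivot element 1/3.
Divide row 2 by 1/3; eliminate column x_2 from the other rows.
After both pivots, the entry at constraint row 2, column x_1 is 0.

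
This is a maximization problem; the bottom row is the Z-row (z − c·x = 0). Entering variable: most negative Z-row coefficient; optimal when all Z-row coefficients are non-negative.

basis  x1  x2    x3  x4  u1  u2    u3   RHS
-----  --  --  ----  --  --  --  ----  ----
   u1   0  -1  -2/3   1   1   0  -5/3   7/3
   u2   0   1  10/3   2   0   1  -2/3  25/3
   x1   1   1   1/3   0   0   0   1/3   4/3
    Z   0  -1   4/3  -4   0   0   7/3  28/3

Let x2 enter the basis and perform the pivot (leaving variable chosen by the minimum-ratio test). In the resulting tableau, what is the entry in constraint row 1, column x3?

-1/3

Ratio test on column x2 — row 1: entry -1 ≤ 0; row 2: (25/3)/1 = 25/3; row 3: (4/3)/1 = 4/3. Minimum is 4/3 at row 3 (x1 leaves); pivot element 1.
Divide row 3 by 1; eliminate column x2 from the other rows.
Row 1 update in column x3: -2/3 − (-1)·(1/3) = -1/3.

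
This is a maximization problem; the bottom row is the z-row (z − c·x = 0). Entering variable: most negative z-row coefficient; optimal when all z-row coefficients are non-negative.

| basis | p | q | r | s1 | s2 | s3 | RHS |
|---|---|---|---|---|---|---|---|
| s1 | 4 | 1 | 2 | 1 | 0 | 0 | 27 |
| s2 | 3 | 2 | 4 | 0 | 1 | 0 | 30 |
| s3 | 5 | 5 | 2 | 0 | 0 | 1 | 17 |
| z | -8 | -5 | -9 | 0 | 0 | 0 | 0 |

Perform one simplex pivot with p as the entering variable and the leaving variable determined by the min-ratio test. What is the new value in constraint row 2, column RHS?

99/5

Ratio test on column p — row 1: 27/4 = 27/4; row 2: 30/3 = 10; row 3: 17/5 = 17/5. Minimum is 17/5 at row 3 (s3 leaves); pivot element 5.
Divide row 3 by 5; eliminate column p from the other rows.
Row 2 update in column RHS: 30 − 3·(17/5) = 99/5.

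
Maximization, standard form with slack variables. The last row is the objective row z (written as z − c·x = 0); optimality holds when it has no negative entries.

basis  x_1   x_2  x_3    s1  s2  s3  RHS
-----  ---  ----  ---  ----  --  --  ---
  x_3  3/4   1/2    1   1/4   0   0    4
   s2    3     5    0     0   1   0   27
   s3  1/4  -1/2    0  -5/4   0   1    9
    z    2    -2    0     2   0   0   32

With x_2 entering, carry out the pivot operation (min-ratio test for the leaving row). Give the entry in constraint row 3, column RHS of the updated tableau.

Ratio test on column x_2 — row 1: 4/(1/2) = 8; row 2: 27/5 = 27/5; row 3: entry -1/2 ≤ 0. Minimum is 27/5 at row 2 (s2 leaves); pivot element 5.
Divide row 2 by 5; eliminate column x_2 from the other rows.
Row 3 update in column RHS: 9 − (-1/2)·(27/5) = 117/10.

117/10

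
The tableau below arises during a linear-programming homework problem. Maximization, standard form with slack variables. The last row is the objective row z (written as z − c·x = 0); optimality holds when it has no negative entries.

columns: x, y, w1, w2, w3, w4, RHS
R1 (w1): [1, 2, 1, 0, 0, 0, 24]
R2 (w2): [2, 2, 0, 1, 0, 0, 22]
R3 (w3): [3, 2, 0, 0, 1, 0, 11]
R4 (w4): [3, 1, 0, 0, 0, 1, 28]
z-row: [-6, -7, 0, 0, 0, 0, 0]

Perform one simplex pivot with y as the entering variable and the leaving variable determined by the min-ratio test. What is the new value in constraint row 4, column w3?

Ratio test on column y — row 1: 24/2 = 12; row 2: 22/2 = 11; row 3: 11/2 = 11/2; row 4: 28/1 = 28. Minimum is 11/2 at row 3 (w3 leaves); pivot element 2.
Divide row 3 by 2; eliminate column y from the other rows.
Row 4 update in column w3: 0 − 1·(1/2) = -1/2.

-1/2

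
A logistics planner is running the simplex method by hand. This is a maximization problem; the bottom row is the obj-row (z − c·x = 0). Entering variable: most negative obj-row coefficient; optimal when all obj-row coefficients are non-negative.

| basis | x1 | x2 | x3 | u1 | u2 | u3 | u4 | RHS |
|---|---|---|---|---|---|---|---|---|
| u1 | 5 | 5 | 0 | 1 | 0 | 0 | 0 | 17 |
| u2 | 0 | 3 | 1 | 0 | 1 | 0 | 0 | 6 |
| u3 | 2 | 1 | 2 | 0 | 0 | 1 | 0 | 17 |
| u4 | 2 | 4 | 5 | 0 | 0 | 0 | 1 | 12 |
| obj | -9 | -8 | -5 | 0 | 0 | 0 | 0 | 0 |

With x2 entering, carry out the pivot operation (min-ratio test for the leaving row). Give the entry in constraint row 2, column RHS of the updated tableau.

Ratio test on column x2 — row 1: 17/5 = 17/5; row 2: 6/3 = 2; row 3: 17/1 = 17; row 4: 12/4 = 3. Minimum is 2 at row 2 (u2 leaves); pivot element 3.
Divide row 2 by 3; eliminate column x2 from the other rows.
In the new row 2, the RHS entry is the old entry divided by the pivot: 6/3 = 2.

2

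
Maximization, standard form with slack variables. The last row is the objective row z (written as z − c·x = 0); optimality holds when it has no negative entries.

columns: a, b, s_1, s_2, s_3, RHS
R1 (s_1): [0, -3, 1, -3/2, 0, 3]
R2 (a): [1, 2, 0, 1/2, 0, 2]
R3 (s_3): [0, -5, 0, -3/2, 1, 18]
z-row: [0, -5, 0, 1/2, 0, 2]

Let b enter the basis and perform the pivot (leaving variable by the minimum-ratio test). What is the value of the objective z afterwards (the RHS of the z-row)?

Ratio test on column b — row 1: entry -3 ≤ 0; row 2: 2/2 = 1; row 3: entry -5 ≤ 0. Minimum is 1 at row 2 (a leaves); pivot element 2.
Pivot on row 2; the z-row RHS becomes 2 − (-5)·1 = 7.

7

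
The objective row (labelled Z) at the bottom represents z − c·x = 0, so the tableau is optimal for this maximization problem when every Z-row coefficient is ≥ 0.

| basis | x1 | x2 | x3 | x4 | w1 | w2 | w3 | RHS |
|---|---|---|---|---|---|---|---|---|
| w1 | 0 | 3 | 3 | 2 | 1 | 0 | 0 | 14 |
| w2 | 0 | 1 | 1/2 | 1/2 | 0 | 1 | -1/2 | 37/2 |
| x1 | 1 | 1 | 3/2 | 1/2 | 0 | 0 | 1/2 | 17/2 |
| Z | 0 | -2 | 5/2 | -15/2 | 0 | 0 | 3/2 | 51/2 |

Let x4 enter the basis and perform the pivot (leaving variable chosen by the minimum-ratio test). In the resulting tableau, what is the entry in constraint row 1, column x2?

3/2

Ratio test on column x4 — row 1: 14/2 = 7; row 2: (37/2)/(1/2) = 37; row 3: (17/2)/(1/2) = 17. Minimum is 7 at row 1 (w1 leaves); pivot element 2.
Divide row 1 by 2; eliminate column x4 from the other rows.
In the new row 1, the x2 entry is the old entry divided by the pivot: 3/2 = 3/2.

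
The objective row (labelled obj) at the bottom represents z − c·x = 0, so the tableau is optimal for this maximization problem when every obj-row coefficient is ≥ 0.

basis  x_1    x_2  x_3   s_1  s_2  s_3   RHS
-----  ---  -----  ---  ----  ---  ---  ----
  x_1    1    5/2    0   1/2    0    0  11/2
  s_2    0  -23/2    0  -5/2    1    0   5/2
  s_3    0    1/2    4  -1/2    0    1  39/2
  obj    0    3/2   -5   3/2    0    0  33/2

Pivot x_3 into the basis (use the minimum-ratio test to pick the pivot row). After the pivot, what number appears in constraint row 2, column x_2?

Ratio test on column x_3 — row 1: entry 0 ≤ 0; row 2: entry 0 ≤ 0; row 3: (39/2)/4 = 39/8. Minimum is 39/8 at row 3 (s_3 leaves); pivot element 4.
Divide row 3 by 4; eliminate column x_3 from the other rows.
Row 2 update in column x_2: -23/2 − 0·(1/8) = -23/2.

-23/2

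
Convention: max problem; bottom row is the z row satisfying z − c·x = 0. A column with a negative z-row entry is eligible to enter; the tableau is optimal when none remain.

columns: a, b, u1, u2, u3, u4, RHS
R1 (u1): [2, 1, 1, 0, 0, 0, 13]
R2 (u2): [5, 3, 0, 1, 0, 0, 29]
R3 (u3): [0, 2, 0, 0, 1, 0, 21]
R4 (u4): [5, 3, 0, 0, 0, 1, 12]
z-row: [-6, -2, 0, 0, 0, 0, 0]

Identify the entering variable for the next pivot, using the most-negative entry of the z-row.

Negative z-row entries: a: -6, b: -2.
The most negative is -6 in column a, so a enters.

a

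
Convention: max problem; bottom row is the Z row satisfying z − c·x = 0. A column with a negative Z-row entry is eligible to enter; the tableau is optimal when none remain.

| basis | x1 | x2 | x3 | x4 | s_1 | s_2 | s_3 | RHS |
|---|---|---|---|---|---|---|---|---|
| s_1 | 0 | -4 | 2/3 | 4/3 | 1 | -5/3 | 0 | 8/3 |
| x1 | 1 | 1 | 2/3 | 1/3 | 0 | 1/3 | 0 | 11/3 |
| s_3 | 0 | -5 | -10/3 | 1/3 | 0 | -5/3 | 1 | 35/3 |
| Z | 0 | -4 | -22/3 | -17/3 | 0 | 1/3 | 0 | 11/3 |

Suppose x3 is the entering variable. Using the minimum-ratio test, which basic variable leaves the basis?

s_1

Column x3 entries and ratios — s_1: (8/3)/(2/3) = 4; x1: (11/3)/(2/3) = 11/2; s_3: -10/3 ≤ 0, skip.
Smallest ratio is 4 in the row of s_1, so s_1 leaves.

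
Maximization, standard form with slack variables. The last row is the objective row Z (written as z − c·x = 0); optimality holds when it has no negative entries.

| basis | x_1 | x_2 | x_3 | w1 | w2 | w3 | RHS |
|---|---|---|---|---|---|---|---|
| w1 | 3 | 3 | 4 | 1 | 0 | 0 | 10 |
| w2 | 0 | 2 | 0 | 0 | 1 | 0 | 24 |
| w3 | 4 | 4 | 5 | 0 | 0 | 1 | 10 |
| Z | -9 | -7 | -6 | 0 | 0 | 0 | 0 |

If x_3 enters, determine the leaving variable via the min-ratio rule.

Column x_3 entries and ratios — w1: 10/4 = 5/2; w2: 0 ≤ 0, skip; w3: 10/5 = 2.
Smallest ratio is 2 in the row of w3, so w3 leaves.

w3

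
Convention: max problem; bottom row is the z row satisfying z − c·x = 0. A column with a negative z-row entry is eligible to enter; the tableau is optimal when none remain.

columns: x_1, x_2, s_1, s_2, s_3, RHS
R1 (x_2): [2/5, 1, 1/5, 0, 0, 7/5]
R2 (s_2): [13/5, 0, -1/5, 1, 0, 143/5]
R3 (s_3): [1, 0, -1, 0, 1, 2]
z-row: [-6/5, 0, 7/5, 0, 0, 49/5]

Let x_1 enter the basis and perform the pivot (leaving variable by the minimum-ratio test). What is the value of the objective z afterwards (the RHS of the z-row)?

Ratio test on column x_1 — row 1: (7/5)/(2/5) = 7/2; row 2: (143/5)/(13/5) = 11; row 3: 2/1 = 2. Minimum is 2 at row 3 (s_3 leaves); pivot element 1.
Pivot on row 3; the z-row RHS becomes 49/5 − (-6/5)·2 = 61/5.

61/5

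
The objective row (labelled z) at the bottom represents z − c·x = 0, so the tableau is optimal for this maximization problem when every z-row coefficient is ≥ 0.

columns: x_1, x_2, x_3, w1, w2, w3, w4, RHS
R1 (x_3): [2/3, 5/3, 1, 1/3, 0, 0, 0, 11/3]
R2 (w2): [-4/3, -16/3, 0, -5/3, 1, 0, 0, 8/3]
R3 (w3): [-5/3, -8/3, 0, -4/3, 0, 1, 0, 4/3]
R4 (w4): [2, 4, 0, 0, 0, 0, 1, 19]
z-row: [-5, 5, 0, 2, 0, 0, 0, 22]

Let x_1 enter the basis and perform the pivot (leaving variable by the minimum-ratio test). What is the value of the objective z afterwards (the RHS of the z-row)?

99/2

Ratio test on column x_1 — row 1: (11/3)/(2/3) = 11/2; row 2: entry -4/3 ≤ 0; row 3: entry -5/3 ≤ 0; row 4: 19/2 = 19/2. Minimum is 11/2 at row 1 (x_3 leaves); pivot element 2/3.
Pivot on row 1; the z-row RHS becomes 22 − (-5)·(11/2) = 99/2.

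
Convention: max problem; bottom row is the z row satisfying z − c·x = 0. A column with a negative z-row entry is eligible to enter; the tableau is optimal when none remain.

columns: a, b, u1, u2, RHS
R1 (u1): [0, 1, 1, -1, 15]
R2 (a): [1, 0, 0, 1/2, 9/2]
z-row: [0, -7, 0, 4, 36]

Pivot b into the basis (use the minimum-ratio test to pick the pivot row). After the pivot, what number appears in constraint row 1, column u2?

Ratio test on column b — row 1: 15/1 = 15; row 2: entry 0 ≤ 0. Minimum is 15 at row 1 (u1 leaves); pivot element 1.
Divide row 1 by 1; eliminate column b from the other rows.
In the new row 1, the u2 entry is the old entry divided by the pivot: (-1)/1 = -1.

-1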